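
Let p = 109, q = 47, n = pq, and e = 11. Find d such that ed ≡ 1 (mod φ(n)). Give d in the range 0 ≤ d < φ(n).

φ(n) = (p−1)(q−1) = 108·46 = 4968.
Need d with 11·d ≡ 1 (mod 4968). Apply the extended Euclidean algorithm:
4968 = 451*11 + 7
11 = 1*7 + 4
7 = 1*4 + 3
4 = 1*3 + 1
3 = 3*1 + 0
Back-substitute:
1 = 4 − 3
1 = −7 + 2·4
1 = 2·11 − 3·7
1 = −3·4968 + 1355·11
So 11·1355 ≡ 1 (mod 4968), hence d = 1355.

1355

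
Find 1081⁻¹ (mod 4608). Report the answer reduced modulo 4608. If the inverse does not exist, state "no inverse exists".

4105

gcd(4608, 1081) by repeated division:
4608 = 4×1081 + 284
1081 = 3×284 + 229
284 = 1×229 + 55
229 = 4×55 + 9
55 = 6×9 + 1
9 = 9×1 + 0
Since gcd(1081, 4608) = 1, back-substitute to write 1 as a combination:
1 = 55 − 6·9
1 = −6·229 + 25·55
1 = 25·284 − 31·229
1 = −31·1081 + 118·284
1 = 118·4608 − 503·1081
Hence 1081⁻¹ ≡ -503 ≡ 4105 (mod 4608).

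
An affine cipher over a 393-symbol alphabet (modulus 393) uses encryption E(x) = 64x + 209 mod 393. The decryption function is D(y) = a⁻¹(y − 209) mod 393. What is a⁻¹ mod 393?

Run Euclid on (393, 64):
393 = 6*64 + 9
64 = 7*9 + 1
9 = 9*1 + 0
gcd = 1, so the inverse exists. Back-substitute:
1 = 64 − 7·9
1 = −7·393 + 43·64
So 64·43 ≡ 1 (mod 393).

43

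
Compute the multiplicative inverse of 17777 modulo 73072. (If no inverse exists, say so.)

Run Euclid on (73072, 17777):
73072 = 4×17777 + 1964
17777 = 9×1964 + 101
1964 = 19×101 + 45
101 = 2×45 + 11
45 = 4×11 + 1
11 = 11×1 + 0
Since gcd(17777, 73072) = 1, back-substitute to write 1 as a combination:
1 = 45 − 4·11
1 = −4·101 + 9·45
1 = 9·1964 − 175·101
1 = −175·17777 + 1584·1964
1 = 1584·73072 − 6511·17777
Thus 17777·(-6511) ≡ 1 (mod 73072); reducing, -6511 mod 73072 = 66561.

66561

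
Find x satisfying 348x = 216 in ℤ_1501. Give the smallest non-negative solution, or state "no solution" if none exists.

777

First find gcd(348, 1501):
1501 = 4*348 + 109
348 = 3*109 + 21
109 = 5*21 + 4
21 = 5*4 + 1
4 = 4*1 + 0
gcd = 1, so a unique solution mod 1501 exists.
Back-substitute for the Bézout coefficients:
1 = 21 − 5·4
1 = −5·109 + 26·21
1 = 26·348 − 83·109
1 = −83·1501 + 358·348
So 348·(358) ≡ 1 (mod 1501), giving 348⁻¹ ≡ 358.
x ≡ 348⁻¹·216 ≡ 358·216 ≡ 777 (mod 1501).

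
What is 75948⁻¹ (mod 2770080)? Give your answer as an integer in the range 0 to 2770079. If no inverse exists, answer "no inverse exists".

Compute gcd(75948, 2770080):
2770080 = 36·75948 + 35952
75948 = 2·35952 + 4044
35952 = 8·4044 + 3600
4044 = 1·3600 + 444
3600 = 8·444 + 48
444 = 9·48 + 12
48 = 4·12 + 0
gcd(75948, 2770080) = 12 ≠ 1, so 75948 has no multiplicative inverse modulo 2770080.

no inverse exists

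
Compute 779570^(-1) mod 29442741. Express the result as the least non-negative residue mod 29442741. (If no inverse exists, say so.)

Extended Euclidean algorithm:
29442741 = 37*779570 + 598651
779570 = 1*598651 + 180919
598651 = 3*180919 + 55894
180919 = 3*55894 + 13237
55894 = 4*13237 + 2946
13237 = 4*2946 + 1453
2946 = 2*1453 + 40
1453 = 36*40 + 13
40 = 3*13 + 1
13 = 13*1 + 0
gcd = 1, so the inverse exists. Back-substitute:
1 = 40 − 3·13
1 = −3·1453 + 109·40
1 = 109·2946 − 221·1453
1 = −221·13237 + 993·2946
1 = 993·55894 − 4193·13237
1 = −4193·180919 + 13572·55894
1 = 13572·598651 − 44909·180919
1 = −44909·779570 + 58481·598651
1 = 58481·29442741 − 2208706·779570
Hence 779570⁻¹ ≡ -2208706 ≡ 27234035 (mod 29442741).

27234035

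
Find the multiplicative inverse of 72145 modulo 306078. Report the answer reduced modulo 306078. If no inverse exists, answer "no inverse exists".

Run Euclid on (306078, 72145):
306078 = 4·72145 + 17498
72145 = 4·17498 + 2153
17498 = 8·2153 + 274
2153 = 7·274 + 235
274 = 1·235 + 39
235 = 6·39 + 1
39 = 39·1 + 0
The gcd is 1. Working backward:
1 = 235 − 6·39
1 = −6·274 + 7·235
1 = 7·2153 − 55·274
1 = −55·17498 + 447·2153
1 = 447·72145 − 1843·17498
1 = −1843·306078 + 7819·72145
So 72145·7819 ≡ 1 (mod 306078).

7819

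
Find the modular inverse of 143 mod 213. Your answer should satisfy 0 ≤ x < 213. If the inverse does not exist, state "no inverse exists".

143

Apply the Euclidean algorithm to 213 and 143:
213 = 1×143 + 70
143 = 2×70 + 3
70 = 23×3 + 1
3 = 3×1 + 0
The gcd is 1. Working backward:
1 = 70 − 23·3
1 = −23·143 + 47·70
1 = 47·213 − 70·143
So 143·(-70) ≡ 1 (mod 213), and -70 ≡ 143 (mod 213).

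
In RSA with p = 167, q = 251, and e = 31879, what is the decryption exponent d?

10719

φ(n) = (p−1)(q−1) = 166·250 = 41500.
Need d with 31879·d ≡ 1 (mod 41500). Apply the extended Euclidean algorithm:
41500 = 1·31879 + 9621
31879 = 3·9621 + 3016
9621 = 3·3016 + 573
3016 = 5·573 + 151
573 = 3·151 + 120
151 = 1·120 + 31
120 = 3·31 + 27
31 = 1·27 + 4
27 = 6·4 + 3
4 = 1·3 + 1
3 = 3·1 + 0
Back-substitute:
1 = 4 − 3
1 = −27 + 7·4
1 = 7·31 − 8·27
1 = −8·120 + 31·31
1 = 31·151 − 39·120
1 = −39·573 + 148·151
1 = 148·3016 − 779·573
1 = −779·9621 + 2485·3016
1 = 2485·31879 − 8234·9621
1 = −8234·41500 + 10719·31879
So 31879·10719 ≡ 1 (mod 41500), hence d = 10719.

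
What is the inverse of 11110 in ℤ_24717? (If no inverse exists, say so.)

Compute gcd(11110, 24717):
24717 = 2×11110 + 2497
11110 = 4×2497 + 1122
2497 = 2×1122 + 253
1122 = 4×253 + 110
253 = 2×110 + 33
110 = 3×33 + 11
33 = 3×11 + 0
Since gcd = 11 > 1, 11110 is not a unit mod 24717.

no inverse exists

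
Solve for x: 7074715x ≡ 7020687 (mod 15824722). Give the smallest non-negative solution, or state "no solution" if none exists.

First find gcd(7074715, 15824722):
15824722 = 2*7074715 + 1675292
7074715 = 4*1675292 + 373547
1675292 = 4*373547 + 181104
373547 = 2*181104 + 11339
181104 = 15*11339 + 11019
11339 = 1*11019 + 320
11019 = 34*320 + 139
320 = 2*139 + 42
139 = 3*42 + 13
42 = 3*13 + 3
13 = 4*3 + 1
3 = 3*1 + 0
gcd = 1, so a unique solution mod 15824722 exists.
Back-substitute for the Bézout coefficients:
1 = 13 − 4·3
1 = −4·42 + 13·13
1 = 13·139 − 43·42
1 = −43·320 + 99·139
1 = 99·11019 − 3409·320
1 = −3409·11339 + 3508·11019
1 = 3508·181104 − 56029·11339
1 = −56029·373547 + 115566·181104
1 = 115566·1675292 − 518293·373547
1 = −518293·7074715 + 2188738·1675292
1 = 2188738·15824722 − 4895769·7074715
So 7074715·(-4895769) ≡ 1 (mod 15824722), giving 7074715⁻¹ ≡ 10928953.
x ≡ 7074715⁻¹·7020687 ≡ 10928953·7020687 ≡ 14204025 (mod 15824722).

14204025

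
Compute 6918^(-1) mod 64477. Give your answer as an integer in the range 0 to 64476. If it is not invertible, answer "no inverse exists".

Run Euclid on (64477, 6918):
64477 = 9*6918 + 2215
6918 = 3*2215 + 273
2215 = 8*273 + 31
273 = 8*31 + 25
31 = 1*25 + 6
25 = 4*6 + 1
6 = 6*1 + 0
The gcd is 1. Working backward:
1 = 25 − 4·6
1 = −4·31 + 5·25
1 = 5·273 − 44·31
1 = −44·2215 + 357·273
1 = 357·6918 − 1115·2215
1 = −1115·64477 + 10392·6918
So 6918·10392 ≡ 1 (mod 64477).

10392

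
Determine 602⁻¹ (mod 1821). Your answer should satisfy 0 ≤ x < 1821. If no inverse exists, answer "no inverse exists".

gcd(1821, 602) by repeated division:
1821 = 3·602 + 15
602 = 40·15 + 2
15 = 7·2 + 1
2 = 2·1 + 0
gcd = 1, so the inverse exists. Back-substitute:
1 = 15 − 7·2
1 = −7·602 + 281·15
1 = 281·1821 − 850·602
So 602·(-850) ≡ 1 (mod 1821), and -850 ≡ 971 (mod 1821).

971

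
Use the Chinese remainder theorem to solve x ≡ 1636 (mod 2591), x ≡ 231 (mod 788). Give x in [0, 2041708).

Write x = 1636 + 2591·k. Then 2591·k ≡ 231 − 1636 ≡ 171 (mod 788).
Need 2591⁻¹ mod 788. Extended Euclid on (788, 227):
788 = 3·227 + 107
227 = 2·107 + 13
107 = 8·13 + 3
13 = 4·3 + 1
3 = 3·1 + 0
Back-substitute:
1 = 13 − 4·3
1 = −4·107 + 33·13
1 = 33·227 − 70·107
1 = −70·788 + 243·227
2591⁻¹ ≡ 243 (mod 788), so k ≡ 243·171 ≡ 577 (mod 788).
x = 1636 + 2591·577 = 1496643.

1496643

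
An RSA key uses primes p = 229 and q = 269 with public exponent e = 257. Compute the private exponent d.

φ(n) = (p−1)(q−1) = 228·268 = 61104.
Need d with 257·d ≡ 1 (mod 61104). Apply the extended Euclidean algorithm:
61104 = 237×257 + 195
257 = 1×195 + 62
195 = 3×62 + 9
62 = 6×9 + 8
9 = 1×8 + 1
8 = 8×1 + 0
Back-substitute:
1 = 9 − 8
1 = −62 + 7·9
1 = 7·195 − 22·62
1 = −22·257 + 29·195
1 = 29·61104 − 6895·257
So 257·(-6895) ≡ 1 (mod 61104), hence d ≡ -6895 ≡ 54209 (mod 61104).

54209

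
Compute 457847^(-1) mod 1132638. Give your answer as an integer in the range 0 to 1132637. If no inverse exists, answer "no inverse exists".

no inverse exists

Euclidean algorithm on 1132638, 457847:
1132638 = 2×457847 + 216944
457847 = 2×216944 + 23959
216944 = 9×23959 + 1313
23959 = 18×1313 + 325
1313 = 4×325 + 13
325 = 25×13 + 0
gcd(457847, 1132638) = 13 ≠ 1, so 457847 has no multiplicative inverse modulo 1132638.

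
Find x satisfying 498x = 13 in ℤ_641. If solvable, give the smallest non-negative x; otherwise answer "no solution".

First find gcd(498, 641):
641 = 1*498 + 143
498 = 3*143 + 69
143 = 2*69 + 5
69 = 13*5 + 4
5 = 1*4 + 1
4 = 4*1 + 0
gcd = 1, so a unique solution mod 641 exists.
Back-substitute for the Bézout coefficients:
1 = 5 − 4
1 = −69 + 14·5
1 = 14·143 − 29·69
1 = −29·498 + 101·143
1 = 101·641 − 130·498
So 498·(-130) ≡ 1 (mod 641), giving 498⁻¹ ≡ 511.
x ≡ 498⁻¹·13 ≡ 511·13 ≡ 233 (mod 641).

233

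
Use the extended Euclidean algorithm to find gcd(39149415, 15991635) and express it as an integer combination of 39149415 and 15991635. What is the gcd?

15

Repeated division:
39149415 = 2×15991635 + 7166145
15991635 = 2×7166145 + 1659345
7166145 = 4×1659345 + 528765
1659345 = 3×528765 + 73050
528765 = 7×73050 + 17415
73050 = 4×17415 + 3390
17415 = 5×3390 + 465
3390 = 7×465 + 135
465 = 3×135 + 60
135 = 2×60 + 15
60 = 4×15 + 0
gcd(39149415, 15991635) = 15.
Back-substituting:
15 = 135 − 2·60
15 = −2·465 + 7·135
15 = 7·3390 − 51·465
15 = −51·17415 + 262·3390
15 = 262·73050 − 1099·17415
15 = −1099·528765 + 7955·73050
15 = 7955·1659345 − 24964·528765
15 = −24964·7166145 + 107811·1659345
15 = 107811·15991635 − 240586·7166145
15 = −240586·39149415 + 588983·15991635
So 15 = (-240586)·39149415 + (588983)·15991635.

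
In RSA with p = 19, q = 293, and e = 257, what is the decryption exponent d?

φ(n) = (p−1)(q−1) = 18·292 = 5256.
Need d with 257·d ≡ 1 (mod 5256). Apply the extended Euclidean algorithm:
5256 = 20*257 + 116
257 = 2*116 + 25
116 = 4*25 + 16
25 = 1*16 + 9
16 = 1*9 + 7
9 = 1*7 + 2
7 = 3*2 + 1
2 = 2*1 + 0
Back-substitute:
1 = 7 − 3·2
1 = −3·9 + 4·7
1 = 4·16 − 7·9
1 = −7·25 + 11·16
1 = 11·116 − 51·25
1 = −51·257 + 113·116
1 = 113·5256 − 2311·257
So 257·(-2311) ≡ 1 (mod 5256), hence d ≡ -2311 ≡ 2945 (mod 5256).

2945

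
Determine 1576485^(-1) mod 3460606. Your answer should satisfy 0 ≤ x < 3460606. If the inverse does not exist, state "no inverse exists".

gcd(3460606, 1576485) by repeated division:
3460606 = 2·1576485 + 307636
1576485 = 5·307636 + 38305
307636 = 8·38305 + 1196
38305 = 32·1196 + 33
1196 = 36·33 + 8
33 = 4·8 + 1
8 = 8·1 + 0
gcd = 1, so the inverse exists. Back-substitute:
1 = 33 − 4·8
1 = −4·1196 + 145·33
1 = 145·38305 − 4644·1196
1 = −4644·307636 + 37297·38305
1 = 37297·1576485 − 191129·307636
1 = −191129·3460606 + 419555·1576485
So 1576485·419555 ≡ 1 (mod 3460606).

419555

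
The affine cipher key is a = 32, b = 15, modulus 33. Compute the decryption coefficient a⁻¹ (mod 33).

32

gcd(33, 32) by repeated division:
33 = 1×32 + 1
32 = 32×1 + 0
gcd = 1, so the inverse exists. Back-substitute:
1 = 33 − 32
Hence 32⁻¹ ≡ -1 ≡ 32 (mod 33).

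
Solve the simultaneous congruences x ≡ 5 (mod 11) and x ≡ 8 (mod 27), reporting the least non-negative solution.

Write x = 5 + 11·k. Then 11·k ≡ 8 − 5 ≡ 3 (mod 27).
Need 11⁻¹ mod 27. Extended Euclid on (27, 11):
27 = 2·11 + 5
11 = 2·5 + 1
5 = 5·1 + 0
Back-substitute:
1 = 11 − 2·5
1 = −2·27 + 5·11
11⁻¹ ≡ 5 (mod 27), so k ≡ 5·3 ≡ 15 (mod 27).
x = 5 + 11·15 = 170.

170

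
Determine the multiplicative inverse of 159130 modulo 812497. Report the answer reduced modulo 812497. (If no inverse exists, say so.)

362144

Run Euclid on (812497, 159130):
812497 = 5*159130 + 16847
159130 = 9*16847 + 7507
16847 = 2*7507 + 1833
7507 = 4*1833 + 175
1833 = 10*175 + 83
175 = 2*83 + 9
83 = 9*9 + 2
9 = 4*2 + 1
2 = 2*1 + 0
The gcd is 1. Working backward:
1 = 9 − 4·2
1 = −4·83 + 37·9
1 = 37·175 − 78·83
1 = −78·1833 + 817·175
1 = 817·7507 − 3346·1833
1 = −3346·16847 + 7509·7507
1 = 7509·159130 − 70927·16847
1 = −70927·812497 + 362144·159130
So 159130·362144 ≡ 1 (mod 812497).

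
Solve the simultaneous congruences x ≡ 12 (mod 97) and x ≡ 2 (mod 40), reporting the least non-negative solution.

Write x = 12 + 97·k. Then 97·k ≡ 2 − 12 ≡ 30 (mod 40).
Need 97⁻¹ mod 40. Extended Euclid on (40, 17):
40 = 2·17 + 6
17 = 2·6 + 5
6 = 1·5 + 1
5 = 5·1 + 0
Back-substitute:
1 = 6 − 5
1 = −17 + 3·6
1 = 3·40 − 7·17
97⁻¹ ≡ 33 (mod 40), so k ≡ 33·30 ≡ 30 (mod 40).
x = 12 + 97·30 = 2922.

2922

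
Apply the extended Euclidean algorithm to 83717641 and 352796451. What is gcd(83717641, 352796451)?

7

Apply Euclid's algorithm to 352796451 and 83717641:
352796451 = 4×83717641 + 17925887
83717641 = 4×17925887 + 12014093
17925887 = 1×12014093 + 5911794
12014093 = 2×5911794 + 190505
5911794 = 31×190505 + 6139
190505 = 31×6139 + 196
6139 = 31×196 + 63
196 = 3×63 + 7
63 = 9×7 + 0
gcd(83717641, 352796451) = 7.
Express as a combination:
7 = 196 − 3·63
7 = −3·6139 + 94·196
7 = 94·190505 − 2917·6139
7 = −2917·5911794 + 90521·190505
7 = 90521·12014093 − 183959·5911794
7 = −183959·17925887 + 274480·12014093
7 = 274480·83717641 − 1281879·17925887
7 = −1281879·352796451 + 5401996·83717641
So 7 = (-1281879)·352796451 + (5401996)·83717641.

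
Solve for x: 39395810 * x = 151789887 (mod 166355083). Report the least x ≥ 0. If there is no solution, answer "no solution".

First find gcd(39395810, 166355083):
166355083 = 4·39395810 + 8771843
39395810 = 4·8771843 + 4308438
8771843 = 2·4308438 + 154967
4308438 = 27·154967 + 124329
154967 = 1·124329 + 30638
124329 = 4·30638 + 1777
30638 = 17·1777 + 429
1777 = 4·429 + 61
429 = 7·61 + 2
61 = 30·2 + 1
2 = 2·1 + 0
gcd = 1, so a unique solution mod 166355083 exists.
Back-substitute for the Bézout coefficients:
1 = 61 − 30·2
1 = −30·429 + 211·61
1 = 211·1777 − 874·429
1 = −874·30638 + 15069·1777
1 = 15069·124329 − 61150·30638
1 = −61150·154967 + 76219·124329
1 = 76219·4308438 − 2119063·154967
1 = −2119063·8771843 + 4314345·4308438
1 = 4314345·39395810 − 19376443·8771843
1 = −19376443·166355083 + 81820117·39395810
So 39395810·(81820117) ≡ 1 (mod 166355083), giving 39395810⁻¹ ≡ 81820117.
x ≡ 39395810⁻¹·151789887 ≡ 81820117·151789887 ≡ 18638235 (mod 166355083).

18638235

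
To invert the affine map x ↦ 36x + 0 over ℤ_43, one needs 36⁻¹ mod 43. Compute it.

6

Apply the Euclidean algorithm to 43 and 36:
43 = 1×36 + 7
36 = 5×7 + 1
7 = 7×1 + 0
gcd = 1, so the inverse exists. Back-substitute:
1 = 36 − 5·7
1 = −5·43 + 6·36
So 36·6 ≡ 1 (mod 43).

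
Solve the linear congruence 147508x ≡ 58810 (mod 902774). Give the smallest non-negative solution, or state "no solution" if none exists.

422592

First find gcd(147508, 902774):
902774 = 6·147508 + 17726
147508 = 8·17726 + 5700
17726 = 3·5700 + 626
5700 = 9·626 + 66
626 = 9·66 + 32
66 = 2·32 + 2
32 = 16·2 + 0
gcd = 2 and 2 | 58810, so solutions exist. Divide through by 2: 73754x ≡ 29405 (mod 451387).
Now find 73754⁻¹ mod 451387:
451387 = 6·73754 + 8863
73754 = 8·8863 + 2850
8863 = 3·2850 + 313
2850 = 9·313 + 33
313 = 9·33 + 16
33 = 2·16 + 1
16 = 16·1 + 0
Back-substitute:
1 = 33 − 2·16
1 = −2·313 + 19·33
1 = 19·2850 − 173·313
1 = −173·8863 + 538·2850
1 = 538·73754 − 4477·8863
1 = −4477·451387 + 27400·73754
So 73754⁻¹ ≡ 27400 (mod 451387).
Then x ≡ 27400·29405 ≡ 422592 (mod 451387); the smallest non-negative solution is x = 422592.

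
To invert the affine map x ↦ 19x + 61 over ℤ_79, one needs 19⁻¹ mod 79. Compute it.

Extended Euclidean algorithm:
79 = 4·19 + 3
19 = 6·3 + 1
3 = 3·1 + 0
gcd = 1, so the inverse exists. Back-substitute:
1 = 19 − 6·3
1 = −6·79 + 25·19
So 19·25 ≡ 1 (mod 79).

25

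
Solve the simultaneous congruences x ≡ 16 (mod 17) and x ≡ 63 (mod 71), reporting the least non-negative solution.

560

Write x = 16 + 17·k. Then 17·k ≡ 63 − 16 ≡ 47 (mod 71).
Need 17⁻¹ mod 71. Extended Euclid on (71, 17):
71 = 4×17 + 3
17 = 5×3 + 2
3 = 1×2 + 1
2 = 2×1 + 0
Back-substitute:
1 = 3 − 2
1 = −17 + 6·3
1 = 6·71 − 25·17
17⁻¹ ≡ 46 (mod 71), so k ≡ 46·47 ≡ 32 (mod 71).
x = 16 + 17·32 = 560.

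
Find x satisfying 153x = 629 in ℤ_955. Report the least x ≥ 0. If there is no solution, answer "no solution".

853

First find gcd(153, 955):
955 = 6·153 + 37
153 = 4·37 + 5
37 = 7·5 + 2
5 = 2·2 + 1
2 = 2·1 + 0
gcd = 1, so a unique solution mod 955 exists.
Back-substitute for the Bézout coefficients:
1 = 5 − 2·2
1 = −2·37 + 15·5
1 = 15·153 − 62·37
1 = −62·955 + 387·153
So 153·(387) ≡ 1 (mod 955), giving 153⁻¹ ≡ 387.
x ≡ 153⁻¹·629 ≡ 387·629 ≡ 853 (mod 955).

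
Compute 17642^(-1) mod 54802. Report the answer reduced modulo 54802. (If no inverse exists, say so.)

no inverse exists

Euclidean algorithm on 54802, 17642:
54802 = 3*17642 + 1876
17642 = 9*1876 + 758
1876 = 2*758 + 360
758 = 2*360 + 38
360 = 9*38 + 18
38 = 2*18 + 2
18 = 9*2 + 0
Since gcd = 2 > 1, 17642 is not a unit mod 54802.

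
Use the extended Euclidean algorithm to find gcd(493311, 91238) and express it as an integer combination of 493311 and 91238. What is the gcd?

7

Apply Euclid's algorithm to 493311 and 91238:
493311 = 5×91238 + 37121
91238 = 2×37121 + 16996
37121 = 2×16996 + 3129
16996 = 5×3129 + 1351
3129 = 2×1351 + 427
1351 = 3×427 + 70
427 = 6×70 + 7
70 = 10×7 + 0
gcd(493311, 91238) = 7.
Express as a combination:
7 = 427 − 6·70
7 = −6·1351 + 19·427
7 = 19·3129 − 44·1351
7 = −44·16996 + 239·3129
7 = 239·37121 − 522·16996
7 = −522·91238 + 1283·37121
7 = 1283·493311 − 6937·91238
So 7 = (1283)·493311 + (-6937)·91238.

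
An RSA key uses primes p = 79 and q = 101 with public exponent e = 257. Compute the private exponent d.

7193

φ(n) = (p−1)(q−1) = 78·100 = 7800.
Need d with 257·d ≡ 1 (mod 7800). Apply the extended Euclidean algorithm:
7800 = 30×257 + 90
257 = 2×90 + 77
90 = 1×77 + 13
77 = 5×13 + 12
13 = 1×12 + 1
12 = 12×1 + 0
Back-substitute:
1 = 13 − 12
1 = −77 + 6·13
1 = 6·90 − 7·77
1 = −7·257 + 20·90
1 = 20·7800 − 607·257
So 257·(-607) ≡ 1 (mod 7800), hence d ≡ -607 ≡ 7193 (mod 7800).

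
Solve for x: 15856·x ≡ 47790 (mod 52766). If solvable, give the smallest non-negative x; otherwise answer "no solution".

4845

First find gcd(15856, 52766):
52766 = 3×15856 + 5198
15856 = 3×5198 + 262
5198 = 19×262 + 220
262 = 1×220 + 42
220 = 5×42 + 10
42 = 4×10 + 2
10 = 5×2 + 0
gcd = 2 and 2 | 47790, so solutions exist. Divide through by 2: 7928x ≡ 23895 (mod 26383).
Now find 7928⁻¹ mod 26383:
26383 = 3×7928 + 2599
7928 = 3×2599 + 131
2599 = 19×131 + 110
131 = 1×110 + 21
110 = 5×21 + 5
21 = 4×5 + 1
5 = 5×1 + 0
Back-substitute:
1 = 21 − 4·5
1 = −4·110 + 21·21
1 = 21·131 − 25·110
1 = −25·2599 + 496·131
1 = 496·7928 − 1513·2599
1 = −1513·26383 + 5035·7928
So 7928⁻¹ ≡ 5035 (mod 26383).
Then x ≡ 5035·23895 ≡ 4845 (mod 26383); the smallest non-negative solution is x = 4845.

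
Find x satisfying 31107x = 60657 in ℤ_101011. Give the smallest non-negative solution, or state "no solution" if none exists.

9841

First find gcd(31107, 101011):
101011 = 3·31107 + 7690
31107 = 4·7690 + 347
7690 = 22·347 + 56
347 = 6·56 + 11
56 = 5·11 + 1
11 = 11·1 + 0
gcd = 1, so a unique solution mod 101011 exists.
Back-substitute for the Bézout coefficients:
1 = 56 − 5·11
1 = −5·347 + 31·56
1 = 31·7690 − 687·347
1 = −687·31107 + 2779·7690
1 = 2779·101011 − 9024·31107
So 31107·(-9024) ≡ 1 (mod 101011), giving 31107⁻¹ ≡ 91987.
x ≡ 31107⁻¹·60657 ≡ 91987·60657 ≡ 9841 (mod 101011).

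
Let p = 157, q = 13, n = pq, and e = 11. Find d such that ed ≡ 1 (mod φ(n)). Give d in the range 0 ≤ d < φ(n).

851

φ(n) = (p−1)(q−1) = 156·12 = 1872.
Need d with 11·d ≡ 1 (mod 1872). Apply the extended Euclidean algorithm:
1872 = 170×11 + 2
11 = 5×2 + 1
2 = 2×1 + 0
Back-substitute:
1 = 11 − 5·2
1 = −5·1872 + 851·11
So 11·851 ≡ 1 (mod 1872), hence d = 851.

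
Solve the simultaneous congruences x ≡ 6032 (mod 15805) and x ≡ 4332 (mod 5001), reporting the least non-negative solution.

Write x = 6032 + 15805·k. Then 15805·k ≡ 4332 − 6032 ≡ 3301 (mod 5001).
Need 15805⁻¹ mod 5001. Extended Euclid on (5001, 802):
5001 = 6*802 + 189
802 = 4*189 + 46
189 = 4*46 + 5
46 = 9*5 + 1
5 = 5*1 + 0
Back-substitute:
1 = 46 − 9·5
1 = −9·189 + 37·46
1 = 37·802 − 157·189
1 = −157·5001 + 979·802
15805⁻¹ ≡ 979 (mod 5001), so k ≡ 979·3301 ≡ 1033 (mod 5001).
x = 6032 + 15805·1033 = 16332597.

16332597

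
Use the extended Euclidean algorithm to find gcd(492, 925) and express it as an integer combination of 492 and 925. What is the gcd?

1

Repeated division:
925 = 1*492 + 433
492 = 1*433 + 59
433 = 7*59 + 20
59 = 2*20 + 19
20 = 1*19 + 1
19 = 19*1 + 0
gcd(492, 925) = 1.
Back-substituting:
1 = 20 − 19
1 = −59 + 3·20
1 = 3·433 − 22·59
1 = −22·492 + 25·433
1 = 25·925 − 47·492
So 1 = (25)·925 + (-47)·492.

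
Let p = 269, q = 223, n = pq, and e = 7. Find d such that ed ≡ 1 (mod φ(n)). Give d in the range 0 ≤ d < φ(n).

16999

φ(n) = (p−1)(q−1) = 268·222 = 59496.
Need d with 7·d ≡ 1 (mod 59496). Apply the extended Euclidean algorithm:
59496 = 8499·7 + 3
7 = 2·3 + 1
3 = 3·1 + 0
Back-substitute:
1 = 7 − 2·3
1 = −2·59496 + 16999·7
So 7·16999 ≡ 1 (mod 59496), hence d = 16999.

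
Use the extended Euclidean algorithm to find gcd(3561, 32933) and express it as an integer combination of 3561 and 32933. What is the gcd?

1

Apply Euclid's algorithm to 32933 and 3561:
32933 = 9×3561 + 884
3561 = 4×884 + 25
884 = 35×25 + 9
25 = 2×9 + 7
9 = 1×7 + 2
7 = 3×2 + 1
2 = 2×1 + 0
gcd(3561, 32933) = 1.
Back-substituting:
1 = 7 − 3·2
1 = −3·9 + 4·7
1 = 4·25 − 11·9
1 = −11·884 + 389·25
1 = 389·3561 − 1567·884
1 = −1567·32933 + 14492·3561
So 1 = (-1567)·32933 + (14492)·3561.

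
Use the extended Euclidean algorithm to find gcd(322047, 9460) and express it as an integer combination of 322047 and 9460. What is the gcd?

11

Euclidean algorithm:
322047 = 34*9460 + 407
9460 = 23*407 + 99
407 = 4*99 + 11
99 = 9*11 + 0
gcd(322047, 9460) = 11.
Working backward:
11 = 407 − 4·99
11 = −4·9460 + 93·407
11 = 93·322047 − 3166·9460
So 11 = (93)·322047 + (-3166)·9460.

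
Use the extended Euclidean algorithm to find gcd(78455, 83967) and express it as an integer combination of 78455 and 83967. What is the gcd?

Euclidean algorithm:
83967 = 1·78455 + 5512
78455 = 14·5512 + 1287
5512 = 4·1287 + 364
1287 = 3·364 + 195
364 = 1·195 + 169
195 = 1·169 + 26
169 = 6·26 + 13
26 = 2·13 + 0
gcd(78455, 83967) = 13.
Back-substituting:
13 = 169 − 6·26
13 = −6·195 + 7·169
13 = 7·364 − 13·195
13 = −13·1287 + 46·364
13 = 46·5512 − 197·1287
13 = −197·78455 + 2804·5512
13 = 2804·83967 − 3001·78455
So 13 = (2804)·83967 + (-3001)·78455.

13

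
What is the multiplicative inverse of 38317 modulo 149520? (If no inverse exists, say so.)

Apply the Euclidean algorithm to 149520 and 38317:
149520 = 3*38317 + 34569
38317 = 1*34569 + 3748
34569 = 9*3748 + 837
3748 = 4*837 + 400
837 = 2*400 + 37
400 = 10*37 + 30
37 = 1*30 + 7
30 = 4*7 + 2
7 = 3*2 + 1
2 = 2*1 + 0
gcd = 1, so the inverse exists. Back-substitute:
1 = 7 − 3·2
1 = −3·30 + 13·7
1 = 13·37 − 16·30
1 = −16·400 + 173·37
1 = 173·837 − 362·400
1 = −362·3748 + 1621·837
1 = 1621·34569 − 14951·3748
1 = −14951·38317 + 16572·34569
1 = 16572·149520 − 64667·38317
So 38317·(-64667) ≡ 1 (mod 149520), and -64667 ≡ 84853 (mod 149520).

84853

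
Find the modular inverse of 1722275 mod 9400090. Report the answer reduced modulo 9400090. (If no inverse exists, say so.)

no inverse exists

Compute gcd(1722275, 9400090):
9400090 = 5×1722275 + 788715
1722275 = 2×788715 + 144845
788715 = 5×144845 + 64490
144845 = 2×64490 + 15865
64490 = 4×15865 + 1030
15865 = 15×1030 + 415
1030 = 2×415 + 200
415 = 2×200 + 15
200 = 13×15 + 5
15 = 3×5 + 0
The gcd is 5, not 1, hence no inverse exists.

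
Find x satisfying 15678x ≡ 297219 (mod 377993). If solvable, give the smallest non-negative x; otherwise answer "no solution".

First find gcd(15678, 377993):
377993 = 24·15678 + 1721
15678 = 9·1721 + 189
1721 = 9·189 + 20
189 = 9·20 + 9
20 = 2·9 + 2
9 = 4·2 + 1
2 = 2·1 + 0
gcd = 1, so a unique solution mod 377993 exists.
Back-substitute for the Bézout coefficients:
1 = 9 − 4·2
1 = −4·20 + 9·9
1 = 9·189 − 85·20
1 = −85·1721 + 774·189
1 = 774·15678 − 7051·1721
1 = −7051·377993 + 169998·15678
So 15678·(169998) ≡ 1 (mod 377993), giving 15678⁻¹ ≡ 169998.
x ≡ 15678⁻¹·297219 ≡ 169998·297219 ≡ 311252 (mod 377993).

311252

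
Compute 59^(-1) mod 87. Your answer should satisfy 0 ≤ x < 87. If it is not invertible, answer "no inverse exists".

59

Apply the Euclidean algorithm to 87 and 59:
87 = 1×59 + 28
59 = 2×28 + 3
28 = 9×3 + 1
3 = 3×1 + 0
The gcd is 1. Working backward:
1 = 28 − 9·3
1 = −9·59 + 19·28
1 = 19·87 − 28·59
So 59·(-28) ≡ 1 (mod 87), and -28 ≡ 59 (mod 87).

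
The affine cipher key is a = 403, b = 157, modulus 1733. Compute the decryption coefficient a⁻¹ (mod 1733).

1690

Apply the Euclidean algorithm to 1733 and 403:
1733 = 4×403 + 121
403 = 3×121 + 40
121 = 3×40 + 1
40 = 40×1 + 0
gcd = 1, so the inverse exists. Back-substitute:
1 = 121 − 3·40
1 = −3·403 + 10·121
1 = 10·1733 − 43·403
So 403·(-43) ≡ 1 (mod 1733), and -43 ≡ 1690 (mod 1733).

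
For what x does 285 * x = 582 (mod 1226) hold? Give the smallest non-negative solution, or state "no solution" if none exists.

144

First find gcd(285, 1226):
1226 = 4×285 + 86
285 = 3×86 + 27
86 = 3×27 + 5
27 = 5×5 + 2
5 = 2×2 + 1
2 = 2×1 + 0
gcd = 1, so a unique solution mod 1226 exists.
Back-substitute for the Bézout coefficients:
1 = 5 − 2·2
1 = −2·27 + 11·5
1 = 11·86 − 35·27
1 = −35·285 + 116·86
1 = 116·1226 − 499·285
So 285·(-499) ≡ 1 (mod 1226), giving 285⁻¹ ≡ 727.
x ≡ 285⁻¹·582 ≡ 727·582 ≡ 144 (mod 1226).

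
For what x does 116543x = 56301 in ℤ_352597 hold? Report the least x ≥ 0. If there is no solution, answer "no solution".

First find gcd(116543, 352597):
352597 = 3·116543 + 2968
116543 = 39·2968 + 791
2968 = 3·791 + 595
791 = 1·595 + 196
595 = 3·196 + 7
196 = 28·7 + 0
gcd = 7 and 7 | 56301, so solutions exist. Divide through by 7: 16649x ≡ 8043 (mod 50371).
Now find 16649⁻¹ mod 50371:
50371 = 3·16649 + 424
16649 = 39·424 + 113
424 = 3·113 + 85
113 = 1·85 + 28
85 = 3·28 + 1
28 = 28·1 + 0
Back-substitute:
1 = 85 − 3·28
1 = −3·113 + 4·85
1 = 4·424 − 15·113
1 = −15·16649 + 589·424
1 = 589·50371 − 1782·16649
So 16649·(-1782) ≡ 1 (mod 50371), i.e. 16649⁻¹ ≡ 48589.
Then x ≡ 48589·8043 ≡ 23109 (mod 50371); the smallest non-negative solution is x = 23109.

23109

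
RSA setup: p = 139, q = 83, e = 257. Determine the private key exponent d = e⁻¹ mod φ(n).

1409

φ(n) = (p−1)(q−1) = 138·82 = 11316.
Need d with 257·d ≡ 1 (mod 11316). Apply the extended Euclidean algorithm:
11316 = 44·257 + 8
257 = 32·8 + 1
8 = 8·1 + 0
Back-substitute:
1 = 257 − 32·8
1 = −32·11316 + 1409·257
So 257·1409 ≡ 1 (mod 11316), hence d = 1409.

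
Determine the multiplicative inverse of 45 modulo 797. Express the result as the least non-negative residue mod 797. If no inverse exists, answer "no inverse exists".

124

Run Euclid on (797, 45):
797 = 17·45 + 32
45 = 1·32 + 13
32 = 2·13 + 6
13 = 2·6 + 1
6 = 6·1 + 0
The gcd is 1. Working backward:
1 = 13 − 2·6
1 = −2·32 + 5·13
1 = 5·45 − 7·32
1 = −7·797 + 124·45
So 45·124 ≡ 1 (mod 797).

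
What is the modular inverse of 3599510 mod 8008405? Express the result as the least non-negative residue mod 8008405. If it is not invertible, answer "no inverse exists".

Compute gcd(3599510, 8008405):
8008405 = 2*3599510 + 809385
3599510 = 4*809385 + 361970
809385 = 2*361970 + 85445
361970 = 4*85445 + 20190
85445 = 4*20190 + 4685
20190 = 4*4685 + 1450
4685 = 3*1450 + 335
1450 = 4*335 + 110
335 = 3*110 + 5
110 = 22*5 + 0
gcd(3599510, 8008405) = 5 ≠ 1, so 3599510 has no multiplicative inverse modulo 8008405.

no inverse exists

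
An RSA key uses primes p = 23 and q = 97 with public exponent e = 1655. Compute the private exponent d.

φ(n) = (p−1)(q−1) = 22·96 = 2112.
Need d with 1655·d ≡ 1 (mod 2112). Apply the extended Euclidean algorithm:
2112 = 1*1655 + 457
1655 = 3*457 + 284
457 = 1*284 + 173
284 = 1*173 + 111
173 = 1*111 + 62
111 = 1*62 + 49
62 = 1*49 + 13
49 = 3*13 + 10
13 = 1*10 + 3
10 = 3*3 + 1
3 = 3*1 + 0
Back-substitute:
1 = 10 − 3·3
1 = −3·13 + 4·10
1 = 4·49 − 15·13
1 = −15·62 + 19·49
1 = 19·111 − 34·62
1 = −34·173 + 53·111
1 = 53·284 − 87·173
1 = −87·457 + 140·284
1 = 140·1655 − 507·457
1 = −507·2112 + 647·1655
So 1655·647 ≡ 1 (mod 2112), hence d = 647.

647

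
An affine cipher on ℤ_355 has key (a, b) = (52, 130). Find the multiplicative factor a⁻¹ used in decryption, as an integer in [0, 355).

gcd(355, 52) by repeated division:
355 = 6×52 + 43
52 = 1×43 + 9
43 = 4×9 + 7
9 = 1×7 + 2
7 = 3×2 + 1
2 = 2×1 + 0
gcd = 1, so the inverse exists. Back-substitute:
1 = 7 − 3·2
1 = −3·9 + 4·7
1 = 4·43 − 19·9
1 = −19·52 + 23·43
1 = 23·355 − 157·52
So 52·(-157) ≡ 1 (mod 355), and -157 ≡ 198 (mod 355).

198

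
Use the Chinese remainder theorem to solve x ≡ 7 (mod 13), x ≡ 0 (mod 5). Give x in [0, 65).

Write x = 7 + 13·k. Then 13·k ≡ 0 − 7 ≡ 3 (mod 5).
Need 13⁻¹ mod 5. Extended Euclid on (5, 3):
5 = 1*3 + 2
3 = 1*2 + 1
2 = 2*1 + 0
Back-substitute:
1 = 3 − 2
1 = −5 + 2·3
13⁻¹ ≡ 2 (mod 5), so k ≡ 2·3 ≡ 1 (mod 5).
x = 7 + 13·1 = 20.

20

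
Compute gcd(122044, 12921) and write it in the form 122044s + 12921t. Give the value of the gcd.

Euclidean algorithm:
122044 = 9*12921 + 5755
12921 = 2*5755 + 1411
5755 = 4*1411 + 111
1411 = 12*111 + 79
111 = 1*79 + 32
79 = 2*32 + 15
32 = 2*15 + 2
15 = 7*2 + 1
2 = 2*1 + 0
gcd(122044, 12921) = 1.
Working backward:
1 = 15 − 7·2
1 = −7·32 + 15·15
1 = 15·79 − 37·32
1 = −37·111 + 52·79
1 = 52·1411 − 661·111
1 = −661·5755 + 2696·1411
1 = 2696·12921 − 6053·5755
1 = −6053·122044 + 57173·12921
So 1 = (-6053)·122044 + (57173)·12921.

1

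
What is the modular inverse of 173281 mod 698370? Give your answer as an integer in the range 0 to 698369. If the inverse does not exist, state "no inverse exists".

Run Euclid on (698370, 173281):
698370 = 4×173281 + 5246
173281 = 33×5246 + 163
5246 = 32×163 + 30
163 = 5×30 + 13
30 = 2×13 + 4
13 = 3×4 + 1
4 = 4×1 + 0
Since gcd(173281, 698370) = 1, back-substitute to write 1 as a combination:
1 = 13 − 3·4
1 = −3·30 + 7·13
1 = 7·163 − 38·30
1 = −38·5246 + 1223·163
1 = 1223·173281 − 40397·5246
1 = −40397·698370 + 162811·173281
So 173281·162811 ≡ 1 (mod 698370).

162811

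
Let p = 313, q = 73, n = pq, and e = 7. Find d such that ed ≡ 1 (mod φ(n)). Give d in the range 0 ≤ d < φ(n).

19255

φ(n) = (p−1)(q−1) = 312·72 = 22464.
Need d with 7·d ≡ 1 (mod 22464). Apply the extended Euclidean algorithm:
22464 = 3209*7 + 1
7 = 7*1 + 0
Back-substitute:
1 = 22464 − 3209·7
So 7·(-3209) ≡ 1 (mod 22464), hence d ≡ -3209 ≡ 19255 (mod 22464).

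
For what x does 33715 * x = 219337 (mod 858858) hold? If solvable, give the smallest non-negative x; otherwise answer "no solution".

no solution

gcd(33715, 858858):
858858 = 25×33715 + 15983
33715 = 2×15983 + 1749
15983 = 9×1749 + 242
1749 = 7×242 + 55
242 = 4×55 + 22
55 = 2×22 + 11
22 = 2×11 + 0
gcd = 11, but 11 ∤ 219337, so the congruence has no solution.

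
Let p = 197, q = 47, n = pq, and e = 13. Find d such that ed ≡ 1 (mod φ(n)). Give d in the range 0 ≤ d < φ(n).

7629

φ(n) = (p−1)(q−1) = 196·46 = 9016.
Need d with 13·d ≡ 1 (mod 9016). Apply the extended Euclidean algorithm:
9016 = 693·13 + 7
13 = 1·7 + 6
7 = 1·6 + 1
6 = 6·1 + 0
Back-substitute:
1 = 7 − 6
1 = −13 + 2·7
1 = 2·9016 − 1387·13
So 13·(-1387) ≡ 1 (mod 9016), hence d ≡ -1387 ≡ 7629 (mod 9016).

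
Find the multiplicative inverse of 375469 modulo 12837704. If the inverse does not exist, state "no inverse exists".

Extended Euclidean algorithm:
12837704 = 34·375469 + 71758
375469 = 5·71758 + 16679
71758 = 4·16679 + 5042
16679 = 3·5042 + 1553
5042 = 3·1553 + 383
1553 = 4·383 + 21
383 = 18·21 + 5
21 = 4·5 + 1
5 = 5·1 + 0
Since gcd(375469, 12837704) = 1, back-substitute to write 1 as a combination:
1 = 21 − 4·5
1 = −4·383 + 73·21
1 = 73·1553 − 296·383
1 = −296·5042 + 961·1553
1 = 961·16679 − 3179·5042
1 = −3179·71758 + 13677·16679
1 = 13677·375469 − 71564·71758
1 = −71564·12837704 + 2446853·375469
So 375469·2446853 ≡ 1 (mod 12837704).

2446853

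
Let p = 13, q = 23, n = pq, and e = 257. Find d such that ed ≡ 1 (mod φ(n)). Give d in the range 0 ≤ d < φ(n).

φ(n) = (p−1)(q−1) = 12·22 = 264.
Need d with 257·d ≡ 1 (mod 264). Apply the extended Euclidean algorithm:
264 = 1*257 + 7
257 = 36*7 + 5
7 = 1*5 + 2
5 = 2*2 + 1
2 = 2*1 + 0
Back-substitute:
1 = 5 − 2·2
1 = −2·7 + 3·5
1 = 3·257 − 110·7
1 = −110·264 + 113·257
So 257·113 ≡ 1 (mod 264), hence d = 113.

113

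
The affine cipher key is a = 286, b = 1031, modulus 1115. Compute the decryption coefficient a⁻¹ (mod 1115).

Run Euclid on (1115, 286):
1115 = 3×286 + 257
286 = 1×257 + 29
257 = 8×29 + 25
29 = 1×25 + 4
25 = 6×4 + 1
4 = 4×1 + 0
The gcd is 1. Working backward:
1 = 25 − 6·4
1 = −6·29 + 7·25
1 = 7·257 − 62·29
1 = −62·286 + 69·257
1 = 69·1115 − 269·286
Thus 286·(-269) ≡ 1 (mod 1115); reducing, -269 mod 1115 = 846.

846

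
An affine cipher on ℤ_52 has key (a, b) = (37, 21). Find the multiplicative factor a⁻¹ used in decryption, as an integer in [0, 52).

Apply the Euclidean algorithm to 52 and 37:
52 = 1×37 + 15
37 = 2×15 + 7
15 = 2×7 + 1
7 = 7×1 + 0
The gcd is 1. Working backward:
1 = 15 − 2·7
1 = −2·37 + 5·15
1 = 5·52 − 7·37
So 37·(-7) ≡ 1 (mod 52), and -7 ≡ 45 (mod 52).

45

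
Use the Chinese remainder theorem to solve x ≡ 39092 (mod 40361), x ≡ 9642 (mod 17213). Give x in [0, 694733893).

677014145

Write x = 39092 + 40361·k. Then 40361·k ≡ 9642 − 39092 ≡ 4976 (mod 17213).
Need 40361⁻¹ mod 17213. Extended Euclid on (17213, 5935):
17213 = 2×5935 + 5343
5935 = 1×5343 + 592
5343 = 9×592 + 15
592 = 39×15 + 7
15 = 2×7 + 1
7 = 7×1 + 0
Back-substitute:
1 = 15 − 2·7
1 = −2·592 + 79·15
1 = 79·5343 − 713·592
1 = −713·5935 + 792·5343
1 = 792·17213 − 2297·5935
40361⁻¹ ≡ 14916 (mod 17213), so k ≡ 14916·4976 ≡ 16773 (mod 17213).
x = 39092 + 40361·16773 = 677014145.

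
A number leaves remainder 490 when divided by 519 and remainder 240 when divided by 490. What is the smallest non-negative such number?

Write x = 490 + 519·k. Then 519·k ≡ 240 − 490 ≡ 240 (mod 490).
Need 519⁻¹ mod 490. Extended Euclid on (490, 29):
490 = 16·29 + 26
29 = 1·26 + 3
26 = 8·3 + 2
3 = 1·2 + 1
2 = 2·1 + 0
Back-substitute:
1 = 3 − 2
1 = −26 + 9·3
1 = 9·29 − 10·26
1 = −10·490 + 169·29
519⁻¹ ≡ 169 (mod 490), so k ≡ 169·240 ≡ 380 (mod 490).
x = 490 + 519·380 = 197710.

197710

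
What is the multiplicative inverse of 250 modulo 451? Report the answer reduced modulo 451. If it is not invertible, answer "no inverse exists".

gcd(451, 250) by repeated division:
451 = 1*250 + 201
250 = 1*201 + 49
201 = 4*49 + 5
49 = 9*5 + 4
5 = 1*4 + 1
4 = 4*1 + 0
gcd = 1, so the inverse exists. Back-substitute:
1 = 5 − 4
1 = −49 + 10·5
1 = 10·201 − 41·49
1 = −41·250 + 51·201
1 = 51·451 − 92·250
Thus 250·(-92) ≡ 1 (mod 451); reducing, -92 mod 451 = 359.

359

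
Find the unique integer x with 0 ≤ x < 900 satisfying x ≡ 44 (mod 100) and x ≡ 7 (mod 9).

844

Write x = 44 + 100·k. Then 100·k ≡ 7 − 44 ≡ 8 (mod 9).
Need 100⁻¹ mod 9. Extended Euclid on (9, 1):
9 = 9*1 + 0
100⁻¹ ≡ 1 (mod 9), so k ≡ 1·8 ≡ 8 (mod 9).
x = 44 + 100·8 = 844.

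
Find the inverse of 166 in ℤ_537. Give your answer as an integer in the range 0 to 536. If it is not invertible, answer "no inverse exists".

Extended Euclidean algorithm:
537 = 3×166 + 39
166 = 4×39 + 10
39 = 3×10 + 9
10 = 1×9 + 1
9 = 9×1 + 0
gcd = 1, so the inverse exists. Back-substitute:
1 = 10 − 9
1 = −39 + 4·10
1 = 4·166 − 17·39
1 = −17·537 + 55·166
So 166·55 ≡ 1 (mod 537).

55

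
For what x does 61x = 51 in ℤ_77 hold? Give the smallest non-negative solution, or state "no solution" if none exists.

First find gcd(61, 77):
77 = 1*61 + 16
61 = 3*16 + 13
16 = 1*13 + 3
13 = 4*3 + 1
3 = 3*1 + 0
gcd = 1, so a unique solution mod 77 exists.
Back-substitute for the Bézout coefficients:
1 = 13 − 4·3
1 = −4·16 + 5·13
1 = 5·61 − 19·16
1 = −19·77 + 24·61
So 61·(24) ≡ 1 (mod 77), giving 61⁻¹ ≡ 24.
x ≡ 61⁻¹·51 ≡ 24·51 ≡ 69 (mod 77).

69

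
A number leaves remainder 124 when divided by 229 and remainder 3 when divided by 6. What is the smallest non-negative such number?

1269

Write x = 124 + 229·k. Then 229·k ≡ 3 − 124 ≡ 5 (mod 6).
Need 229⁻¹ mod 6. Extended Euclid on (6, 1):
6 = 6×1 + 0
229⁻¹ ≡ 1 (mod 6), so k ≡ 1·5 ≡ 5 (mod 6).
x = 124 + 229·5 = 1269.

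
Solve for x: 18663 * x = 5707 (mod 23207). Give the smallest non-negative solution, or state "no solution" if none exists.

First find gcd(18663, 23207):
23207 = 1×18663 + 4544
18663 = 4×4544 + 487
4544 = 9×487 + 161
487 = 3×161 + 4
161 = 40×4 + 1
4 = 4×1 + 0
gcd = 1, so a unique solution mod 23207 exists.
Back-substitute for the Bézout coefficients:
1 = 161 − 40·4
1 = −40·487 + 121·161
1 = 121·4544 − 1129·487
1 = −1129·18663 + 4637·4544
1 = 4637·23207 − 5766·18663
So 18663·(-5766) ≡ 1 (mod 23207), giving 18663⁻¹ ≡ 17441.
x ≡ 18663⁻¹·5707 ≡ 17441·5707 ≡ 964 (mod 23207).

964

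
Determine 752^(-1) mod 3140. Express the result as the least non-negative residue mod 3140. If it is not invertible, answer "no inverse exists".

Euclidean algorithm on 3140, 752:
3140 = 4·752 + 132
752 = 5·132 + 92
132 = 1·92 + 40
92 = 2·40 + 12
40 = 3·12 + 4
12 = 3·4 + 0
Since gcd = 4 > 1, 752 is not a unit mod 3140.

no inverse exists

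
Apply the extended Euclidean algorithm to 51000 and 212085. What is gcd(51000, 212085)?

15

Apply Euclid's algorithm to 212085 and 51000:
212085 = 4*51000 + 8085
51000 = 6*8085 + 2490
8085 = 3*2490 + 615
2490 = 4*615 + 30
615 = 20*30 + 15
30 = 2*15 + 0
gcd(51000, 212085) = 15.
Working backward:
15 = 615 − 20·30
15 = −20·2490 + 81·615
15 = 81·8085 − 263·2490
15 = −263·51000 + 1659·8085
15 = 1659·212085 − 6899·51000
So 15 = (1659)·212085 + (-6899)·51000.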